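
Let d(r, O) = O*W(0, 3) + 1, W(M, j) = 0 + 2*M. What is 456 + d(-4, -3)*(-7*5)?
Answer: 421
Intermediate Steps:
W(M, j) = 2*M
d(r, O) = 1 (d(r, O) = O*(2*0) + 1 = O*0 + 1 = 0 + 1 = 1)
456 + d(-4, -3)*(-7*5) = 456 + 1*(-7*5) = 456 + 1*(-35) = 456 - 35 = 421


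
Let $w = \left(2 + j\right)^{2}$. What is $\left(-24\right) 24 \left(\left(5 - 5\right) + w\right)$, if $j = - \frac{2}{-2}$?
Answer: $-5184$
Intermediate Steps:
$j = 1$ ($j = \left(-2\right) \left(- \frac{1}{2}\right) = 1$)
$w = 9$ ($w = \left(2 + 1\right)^{2} = 3^{2} = 9$)
$\left(-24\right) 24 \left(\left(5 - 5\right) + w\right) = \left(-24\right) 24 \left(\left(5 - 5\right) + 9\right) = - 576 \left(0 + 9\right) = \left(-576\right) 9 = -5184$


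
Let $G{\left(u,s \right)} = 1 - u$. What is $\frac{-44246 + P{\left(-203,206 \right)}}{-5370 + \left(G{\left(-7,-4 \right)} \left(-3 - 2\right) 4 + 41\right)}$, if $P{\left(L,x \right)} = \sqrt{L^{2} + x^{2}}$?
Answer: $\frac{44246}{5489} - \frac{\sqrt{83645}}{5489} \approx 8.0082$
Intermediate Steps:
$\frac{-44246 + P{\left(-203,206 \right)}}{-5370 + \left(G{\left(-7,-4 \right)} \left(-3 - 2\right) 4 + 41\right)} = \frac{-44246 + \sqrt{\left(-203\right)^{2} + 206^{2}}}{-5370 + \left(\left(1 - -7\right) \left(-3 - 2\right) 4 + 41\right)} = \frac{-44246 + \sqrt{41209 + 42436}}{-5370 + \left(\left(1 + 7\right) \left(\left(-5\right) 4\right) + 41\right)} = \frac{-44246 + \sqrt{83645}}{-5370 + \left(8 \left(-20\right) + 41\right)} = \frac{-44246 + \sqrt{83645}}{-5370 + \left(-160 + 41\right)} = \frac{-44246 + \sqrt{83645}}{-5370 - 119} = \frac{-44246 + \sqrt{83645}}{-5489} = \left(-44246 + \sqrt{83645}\right) \left(- \frac{1}{5489}\right) = \frac{44246}{5489} - \frac{\sqrt{83645}}{5489}$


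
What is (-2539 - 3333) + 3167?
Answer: -2705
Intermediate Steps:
(-2539 - 3333) + 3167 = -5872 + 3167 = -2705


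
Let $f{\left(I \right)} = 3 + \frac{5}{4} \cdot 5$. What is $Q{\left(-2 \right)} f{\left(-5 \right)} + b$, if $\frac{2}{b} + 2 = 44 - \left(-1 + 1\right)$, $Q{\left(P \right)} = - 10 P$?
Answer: $\frac{3886}{21} \approx 185.05$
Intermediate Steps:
$f{\left(I \right)} = \frac{37}{4}$ ($f{\left(I \right)} = 3 + 5 \cdot \frac{1}{4} \cdot 5 = 3 + \frac{5}{4} \cdot 5 = 3 + \frac{25}{4} = \frac{37}{4}$)
$b = \frac{1}{21}$ ($b = \frac{2}{-2 + \left(44 - \left(-1 + 1\right)\right)} = \frac{2}{-2 + \left(44 - 0\right)} = \frac{2}{-2 + \left(44 + 0\right)} = \frac{2}{-2 + 44} = \frac{2}{42} = 2 \cdot \frac{1}{42} = \frac{1}{21} \approx 0.047619$)
$Q{\left(-2 \right)} f{\left(-5 \right)} + b = \left(-10\right) \left(-2\right) \frac{37}{4} + \frac{1}{21} = 20 \cdot \frac{37}{4} + \frac{1}{21} = 185 + \frac{1}{21} = \frac{3886}{21}$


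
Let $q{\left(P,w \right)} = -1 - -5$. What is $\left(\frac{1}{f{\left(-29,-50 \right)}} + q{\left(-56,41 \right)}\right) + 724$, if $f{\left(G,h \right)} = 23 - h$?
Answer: $\frac{53145}{73} \approx 728.01$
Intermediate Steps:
$q{\left(P,w \right)} = 4$ ($q{\left(P,w \right)} = -1 + 5 = 4$)
$\left(\frac{1}{f{\left(-29,-50 \right)}} + q{\left(-56,41 \right)}\right) + 724 = \left(\frac{1}{23 - -50} + 4\right) + 724 = \left(\frac{1}{23 + 50} + 4\right) + 724 = \left(\frac{1}{73} + 4\right) + 724 = \frac{293}{73} + 724 = \frac{53145}{73}$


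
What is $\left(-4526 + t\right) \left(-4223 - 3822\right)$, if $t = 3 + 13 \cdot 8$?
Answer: $35550855$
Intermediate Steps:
$t = 107$ ($t = 3 + 104 = 107$)
$\left(-4526 + t\right) \left(-4223 - 3822\right) = \left(-4526 + 107\right) \left(-4223 - 3822\right) = \left(-4419\right) \left(-8045\right) = 35550855$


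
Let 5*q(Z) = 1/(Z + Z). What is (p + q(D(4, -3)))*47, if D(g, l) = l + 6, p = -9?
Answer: -12643/30 ≈ -421.43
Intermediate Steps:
D(g, l) = 6 + l
q(Z) = 1/(10*Z) (q(Z) = 1/(5*(Z + Z)) = 1/(5*((2*Z))) = (1/(2*Z))/5 = 1/(10*Z))
(p + q(D(4, -3)))*47 = (-9 + 1/(10*(6 - 3)))*47 = (-9 + (⅒)/3)*47 = (-9 + (⅒)*(⅓))*47 = (-9 + 1/30)*47 = -269/30*47 = -12643/30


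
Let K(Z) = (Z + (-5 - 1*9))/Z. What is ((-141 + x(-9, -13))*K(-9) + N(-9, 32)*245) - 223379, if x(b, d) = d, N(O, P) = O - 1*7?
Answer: -2049233/9 ≈ -2.2769e+5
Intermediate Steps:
N(O, P) = -7 + O (N(O, P) = O - 7 = -7 + O)
K(Z) = (-14 + Z)/Z (K(Z) = (Z + (-5 - 9))/Z = (Z - 14)/Z = (-14 + Z)/Z)
((-141 + x(-9, -13))*K(-9) + N(-9, 32)*245) - 223379 = ((-141 - 13)*((-14 - 9)/(-9)) + (-7 - 9)*245) - 223379 = (-(-154)*(-23)/9 - 16*245) - 223379 = (-154*23/9 - 3920) - 223379 = (-3542/9 - 3920) - 223379 = -38822/9 - 223379 = -2049233/9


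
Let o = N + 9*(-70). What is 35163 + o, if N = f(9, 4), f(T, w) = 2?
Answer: 34535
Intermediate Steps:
N = 2
o = -628 (o = 2 + 9*(-70) = 2 - 630 = -628)
35163 + o = 35163 - 628 = 34535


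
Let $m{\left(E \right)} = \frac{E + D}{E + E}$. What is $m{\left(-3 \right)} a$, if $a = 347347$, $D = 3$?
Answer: $0$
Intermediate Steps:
$m{\left(E \right)} = \frac{3 + E}{2 E}$ ($m{\left(E \right)} = \frac{E + 3}{E + E} = \frac{3 + E}{2 E}$)
$m{\left(-3 \right)} a = \frac{3 - 3}{2 \left(-3\right)} 347347 = \frac{1}{2} \left(- \frac{1}{3}\right) 0 \cdot 347347 = 0 \cdot 347347 = 0$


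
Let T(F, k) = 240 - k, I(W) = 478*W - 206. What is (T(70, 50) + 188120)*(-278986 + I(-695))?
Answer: -115133110620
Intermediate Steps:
I(W) = -206 + 478*W
(T(70, 50) + 188120)*(-278986 + I(-695)) = ((240 - 1*50) + 188120)*(-278986 + (-206 + 478*(-695))) = ((240 - 50) + 188120)*(-278986 + (-206 - 332210)) = (190 + 188120)*(-278986 - 332416) = 188310*(-611402) = -115133110620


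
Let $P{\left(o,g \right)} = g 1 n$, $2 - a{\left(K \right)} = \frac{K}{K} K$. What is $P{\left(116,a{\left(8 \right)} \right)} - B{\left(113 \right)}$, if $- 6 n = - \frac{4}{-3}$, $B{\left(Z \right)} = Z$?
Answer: $- \frac{335}{3} \approx -111.67$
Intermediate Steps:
$n = - \frac{2}{9}$ ($n = - \frac{\left(-4\right) \frac{1}{-3}}{6} = - \frac{\left(-4\right) \left(- \frac{1}{3}\right)}{6} = \left(- \frac{1}{6}\right) \frac{4}{3} = - \frac{2}{9} \approx -0.22222$)
$a{\left(K \right)} = 2 - K$ ($a{\left(K \right)} = 2 - \frac{K}{K} K = 2 - 1 K = 2 - K$)
$P{\left(o,g \right)} = - \frac{2 g}{9}$ ($P{\left(o,g \right)} = g 1 \left(- \frac{2}{9}\right) = g \left(- \frac{2}{9}\right) = - \frac{2 g}{9}$)
$P{\left(116,a{\left(8 \right)} \right)} - B{\left(113 \right)} = - \frac{2 \left(2 - 8\right)}{9} - 113 = \left(- \frac{2}{9}\right) \left(-6\right) - 113 = \frac{4}{3} - 113 = - \frac{335}{3}$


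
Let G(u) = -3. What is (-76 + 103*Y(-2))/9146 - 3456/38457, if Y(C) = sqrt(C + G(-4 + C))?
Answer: -1918406/19540429 + 103*I*sqrt(5)/9146 ≈ -0.098176 + 0.025182*I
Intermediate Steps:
Y(C) = sqrt(-3 + C) (Y(C) = sqrt(C - 3) = sqrt(-3 + C))
(-76 + 103*Y(-2))/9146 - 3456/38457 = (-76 + 103*sqrt(-3 - 2))/9146 - 3456/38457 = (-76 + 103*sqrt(-5))*(1/9146) - 3456*1/38457 = (-76 + 103*(I*sqrt(5)))*(1/9146) - 384/4273 = (-76 + 103*I*sqrt(5))*(1/9146) - 384/4273 = (-38/4573 + 103*I*sqrt(5)/9146) - 384/4273 = -1918406/19540429 + 103*I*sqrt(5)/9146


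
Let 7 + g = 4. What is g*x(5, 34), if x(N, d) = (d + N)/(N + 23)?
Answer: -117/28 ≈ -4.1786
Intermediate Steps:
g = -3 (g = -7 + 4 = -3)
x(N, d) = (N + d)/(23 + N)
g*x(5, 34) = -3*(5 + 34)/(23 + 5) = -3*39/28 = -117/28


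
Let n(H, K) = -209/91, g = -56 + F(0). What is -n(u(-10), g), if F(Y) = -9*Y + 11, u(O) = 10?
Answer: 209/91 ≈ 2.2967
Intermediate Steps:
F(Y) = 11 - 9*Y
g = -45 (g = -56 + (11 - 9*0) = -56 + (11 + 0) = -56 + 11 = -45)
n(H, K) = -209/91 (n(H, K) = -209*1/91 = -209/91)
-n(u(-10), g) = -1*(-209/91) = 209/91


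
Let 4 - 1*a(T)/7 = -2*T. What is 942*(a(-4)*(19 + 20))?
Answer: -1028664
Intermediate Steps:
a(T) = 28 + 14*T (a(T) = 28 - (-14)*T = 28 + 14*T)
942*(a(-4)*(19 + 20)) = 942*((28 + 14*(-4))*(19 + 20)) = 942*((28 - 56)*39) = 942*(-28*39) = 942*(-1092) = -1028664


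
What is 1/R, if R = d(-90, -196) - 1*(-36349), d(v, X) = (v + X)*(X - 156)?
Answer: 1/137021 ≈ 7.2981e-6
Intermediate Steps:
d(v, X) = (-156 + X)*(X + v) (d(v, X) = (X + v)*(-156 + X) = (-156 + X)*(X + v))
R = 137021 (R = ((-196)² - 156*(-196) - 156*(-90) - 196*(-90)) - 1*(-36349) = (38416 + 30576 + 14040 + 17640) + 36349 = 100672 + 36349 = 137021)
1/R = 1/137021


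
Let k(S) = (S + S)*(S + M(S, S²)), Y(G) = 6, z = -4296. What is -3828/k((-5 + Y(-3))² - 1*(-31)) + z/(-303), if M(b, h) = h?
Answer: 730255/51712 ≈ 14.122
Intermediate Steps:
k(S) = 2*S*(S + S²) (k(S) = (S + S)*(S + S²) = (2*S)*(S + S²) = 2*S*(S + S²))
-3828/k((-5 + Y(-3))² - 1*(-31)) + z/(-303) = -3828*1/(2*(1 + ((-5 + 6)² - 1*(-31)))*((-5 + 6)² - 1*(-31))²) - 4296/(-303) = -3828*1/(2*(1 + (1² + 31))*(1² + 31)²) - 4296*(-1/303) = -3828*1/(2*(1 + 31)²*(1 + (1 + 31))) + 1432/101 = -3828*1/(2048*(1 + 32)) + 1432/101 = -3828/(2*1024*33) + 1432/101 = -3828/67584 + 1432/101 = -3828*1/67584 + 1432/101 = -29/512 + 1432/101 = 730255/51712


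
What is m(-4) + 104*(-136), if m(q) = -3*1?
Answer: -14147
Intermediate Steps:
m(q) = -3
m(-4) + 104*(-136) = -3 + 104*(-136) = -3 - 14144 = -14147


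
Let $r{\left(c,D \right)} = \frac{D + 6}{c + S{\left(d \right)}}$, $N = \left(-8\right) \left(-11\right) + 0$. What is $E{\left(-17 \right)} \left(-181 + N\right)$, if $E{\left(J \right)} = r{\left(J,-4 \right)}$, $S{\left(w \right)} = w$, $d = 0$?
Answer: $\frac{186}{17} \approx 10.941$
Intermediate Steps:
$N = 88$ ($N = 88 + 0 = 88$)
$r{\left(c,D \right)} = \frac{6 + D}{c}$ ($r{\left(c,D \right)} = \frac{D + 6}{c + 0} = \frac{6 + D}{c}$)
$E{\left(J \right)} = \frac{2}{J}$ ($E{\left(J \right)} = \frac{6 - 4}{J} = \frac{1}{J} 2 = \frac{2}{J}$)
$E{\left(-17 \right)} \left(-181 + N\right) = \frac{2}{-17} \left(-181 + 88\right) = 2 \left(- \frac{1}{17}\right) \left(-93\right) = \left(- \frac{2}{17}\right) \left(-93\right) = \frac{186}{17}$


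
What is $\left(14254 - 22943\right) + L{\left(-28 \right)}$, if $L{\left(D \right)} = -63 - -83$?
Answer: $-8669$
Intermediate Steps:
$L{\left(D \right)} = 20$ ($L{\left(D \right)} = -63 + 83 = 20$)
$\left(14254 - 22943\right) + L{\left(-28 \right)} = \left(14254 - 22943\right) + 20 = -8689 + 20 = -8669$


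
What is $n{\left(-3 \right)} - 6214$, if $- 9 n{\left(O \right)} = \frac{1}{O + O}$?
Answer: $- \frac{335555}{54} \approx -6214.0$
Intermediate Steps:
$n{\left(O \right)} = - \frac{1}{18 O}$ ($n{\left(O \right)} = - \frac{1}{9 \left(O + O\right)} = - \frac{1}{9 \cdot 2 O} = - \frac{\frac{1}{2} \frac{1}{O}}{9} = - \frac{1}{18 O}$)
$n{\left(-3 \right)} - 6214 = - \frac{1}{18 \left(-3\right)} - 6214 = \left(- \frac{1}{18}\right) \left(- \frac{1}{3}\right) - 6214 = \frac{1}{54} - 6214 = - \frac{335555}{54}$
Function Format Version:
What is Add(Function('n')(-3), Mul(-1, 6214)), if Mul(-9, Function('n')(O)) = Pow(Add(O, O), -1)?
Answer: Rational(-335555, 54) ≈ -6214.0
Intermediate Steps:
Function('n')(O) = Mul(Rational(-1, 18), Pow(O, -1)) (Function('n')(O) = Mul(Rational(-1, 9), Pow(Add(O, O), -1)) = Mul(Rational(-1, 9), Pow(Mul(2, O), -1)) = Mul(Rational(-1, 9), Mul(Rational(1, 2), Pow(O, -1))) = Mul(Rational(-1, 18), Pow(O, -1)))
Add(Function('n')(-3), Mul(-1, 6214)) = Add(Mul(Rational(-1, 18), Pow(-3, -1)), Mul(-1, 6214)) = Add(Mul(Rational(-1, 18), Rational(-1, 3)), -6214) = Add(Rational(1, 54), -6214) = Rational(-335555, 54)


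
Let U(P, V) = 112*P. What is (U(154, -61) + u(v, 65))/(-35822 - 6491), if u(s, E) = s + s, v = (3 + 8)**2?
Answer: -17490/42313 ≈ -0.41335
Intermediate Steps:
v = 121 (v = 11**2 = 121)
u(s, E) = 2*s
(U(154, -61) + u(v, 65))/(-35822 - 6491) = (112*154 + 2*121)/(-35822 - 6491) = (17248 + 242)/(-42313) = 17490*(-1/42313) = -17490/42313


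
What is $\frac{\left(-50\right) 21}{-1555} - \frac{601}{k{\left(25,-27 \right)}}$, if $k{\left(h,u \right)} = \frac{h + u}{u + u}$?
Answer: $- \frac{5046387}{311} \approx -16226.0$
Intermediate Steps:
$k{\left(h,u \right)} = \frac{h + u}{2 u}$
$\frac{\left(-50\right) 21}{-1555} - \frac{601}{k{\left(25,-27 \right)}} = \frac{\left(-50\right) 21}{-1555} - \frac{601}{\frac{1}{2} \frac{1}{-27} \left(25 - 27\right)} = \left(-1050\right) \left(- \frac{1}{1555}\right) - \frac{601}{\frac{1}{2} \left(- \frac{1}{27}\right) \left(-2\right)} = \frac{210}{311} - 601 \frac{1}{\frac{1}{27}} = \frac{210}{311} - 16227 = - \frac{5046387}{311}$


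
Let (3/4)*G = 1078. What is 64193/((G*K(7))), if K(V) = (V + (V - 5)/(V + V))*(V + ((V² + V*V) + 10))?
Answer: 8373/154000 ≈ 0.054370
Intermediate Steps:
G = 4312/3 (G = (4/3)*1078 = 4312/3 ≈ 1437.3)
K(V) = (V + (-5 + V)/(2*V))*(10 + V + 2*V²) (K(V) = (V + (-5 + V)/((2*V)))*(V + ((V² + V²) + 10)) = (V + (-5 + V)*(1/(2*V)))*(V + (2*V² + 10)) = (V + (-5 + V)/(2*V))*(V + (10 + 2*V²)) = (V + (-5 + V)/(2*V))*(10 + V + 2*V²))
64193/((G*K(7))) = 64193/((4312*((½)*(-50 + 7*(5 + 4*7² + 4*7³ + 11*7))/7)/3)) = 64193/((4312*((½)*(⅐)*(-50 + 7*(5 + 4*49 + 4*343 + 77)))/3)) = 64193/((4312*((½)*(⅐)*(-50 + 7*(5 + 196 + 1372 + 77)))/3)) = 64193/((4312*((½)*(⅐)*(-50 + 7*1650))/3)) = 64193/((4312*((½)*(⅐)*(-50 + 11550))/3)) = 64193/((4312*((½)*(⅐)*11500)/3)) = 64193/(((4312/3)*(5750/7))) = 64193/(3542000/3) = 64193*(3/3542000) = 8373/154000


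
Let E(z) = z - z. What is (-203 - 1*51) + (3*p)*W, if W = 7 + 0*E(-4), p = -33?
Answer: -947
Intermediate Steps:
E(z) = 0
W = 7 (W = 7 + 0*0 = 7 + 0 = 7)
(-203 - 1*51) + (3*p)*W = (-203 - 1*51) + (3*(-33))*7 = (-203 - 51) - 99*7 = -254 - 693 = -947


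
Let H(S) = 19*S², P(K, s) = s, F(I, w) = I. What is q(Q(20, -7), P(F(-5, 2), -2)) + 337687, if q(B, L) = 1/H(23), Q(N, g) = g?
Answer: 3394092038/10051 ≈ 3.3769e+5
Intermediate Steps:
q(B, L) = 1/10051 (q(B, L) = 1/(19*23²) = 1/(19*529) = 1/10051)
q(Q(20, -7), P(F(-5, 2), -2)) + 337687 = 1/10051 + 337687 = 3394092038/10051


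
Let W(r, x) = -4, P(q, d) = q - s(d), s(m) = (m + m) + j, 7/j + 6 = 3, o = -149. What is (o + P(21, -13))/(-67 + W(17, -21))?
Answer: 299/213 ≈ 1.4038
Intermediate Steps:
j = -7/3 (j = 7/(-6 + 3) = 7/(-3) = 7*(-⅓) = -7/3 ≈ -2.3333)
s(m) = -7/3 + 2*m (s(m) = (m + m) - 7/3 = 2*m - 7/3 = -7/3 + 2*m)
P(q, d) = 7/3 + q - 2*d (P(q, d) = q - (-7/3 + 2*d) = q + (7/3 - 2*d) = 7/3 + q - 2*d)
(o + P(21, -13))/(-67 + W(17, -21)) = (-149 + (7/3 + 21 - 2*(-13)))/(-67 - 4) = (-149 + (7/3 + 21 + 26))/(-71) = (-149 + 148/3)*(-1/71) = -299/3*(-1/71) = 299/213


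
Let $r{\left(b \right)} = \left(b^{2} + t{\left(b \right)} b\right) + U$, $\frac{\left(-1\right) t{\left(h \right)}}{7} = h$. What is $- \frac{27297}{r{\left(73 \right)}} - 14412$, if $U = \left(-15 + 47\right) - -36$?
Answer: $- \frac{459801975}{31906} \approx -14411.0$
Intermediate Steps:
$t{\left(h \right)} = - 7 h$
$U = 68$ ($U = 32 + 36 = 68$)
$r{\left(b \right)} = 68 - 6 b^{2}$ ($r{\left(b \right)} = \left(b^{2} + - 7 b b\right) + 68 = \left(b^{2} - 7 b^{2}\right) + 68 = - 6 b^{2} + 68 = 68 - 6 b^{2}$)
$- \frac{27297}{r{\left(73 \right)}} - 14412 = - \frac{27297}{68 - 6 \cdot 73^{2}} - 14412 = - \frac{27297}{68 - 31974} - 14412 = - \frac{27297}{-31906} - 14412 = \left(-27297\right) \left(- \frac{1}{31906}\right) - 14412 = \frac{27297}{31906} - 14412 = - \frac{459801975}{31906}$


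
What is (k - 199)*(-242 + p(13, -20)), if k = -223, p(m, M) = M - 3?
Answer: 111830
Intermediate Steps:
p(m, M) = -3 + M
(k - 199)*(-242 + p(13, -20)) = (-223 - 199)*(-242 + (-3 - 20)) = -422*(-242 - 23) = -422*(-265) = 111830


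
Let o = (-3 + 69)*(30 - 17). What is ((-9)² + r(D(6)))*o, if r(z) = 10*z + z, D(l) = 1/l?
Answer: 71071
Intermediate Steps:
r(z) = 11*z
o = 858 (o = 66*13 = 858)
((-9)² + r(D(6)))*o = ((-9)² + 11/6)*858 = (81 + 11*(⅙))*858 = (81 + 11/6)*858 = (497/6)*858 = 71071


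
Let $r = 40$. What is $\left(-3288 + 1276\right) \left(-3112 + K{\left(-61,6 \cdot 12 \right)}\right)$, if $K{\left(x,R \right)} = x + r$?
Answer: $6303596$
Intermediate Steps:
$K{\left(x,R \right)} = 40 + x$ ($K{\left(x,R \right)} = x + 40 = 40 + x$)
$\left(-3288 + 1276\right) \left(-3112 + K{\left(-61,6 \cdot 12 \right)}\right) = \left(-3288 + 1276\right) \left(-3112 + \left(40 - 61\right)\right) = - 2012 \left(-3112 - 21\right) = \left(-2012\right) \left(-3133\right) = 6303596$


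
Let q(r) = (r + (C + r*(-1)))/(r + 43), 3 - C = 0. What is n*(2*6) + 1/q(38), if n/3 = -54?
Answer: -1917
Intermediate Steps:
C = 3 (C = 3 - 1*0 = 3 + 0 = 3)
n = -162 (n = 3*(-54) = -162)
q(r) = 3/(43 + r) (q(r) = (r + (3 + r*(-1)))/(r + 43) = (r + (3 - r))/(43 + r) = 3/(43 + r))
n*(2*6) + 1/q(38) = -324*6 + 1/(3/(43 + 38)) = -162*12 + 1/(3/81) = -1944 + 1/(3*(1/81)) = -1944 + 1/(1/27) = -1944 + 27 = -1917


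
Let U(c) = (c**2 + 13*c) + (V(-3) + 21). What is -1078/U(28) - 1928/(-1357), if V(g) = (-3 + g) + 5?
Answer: 394529/792488 ≈ 0.49784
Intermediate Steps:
V(g) = 2 + g
U(c) = 20 + c**2 + 13*c (U(c) = (c**2 + 13*c) + ((2 - 3) + 21) = (c**2 + 13*c) + (-1 + 21) = (c**2 + 13*c) + 20 = 20 + c**2 + 13*c)
-1078/U(28) - 1928/(-1357) = -1078/(20 + 28**2 + 13*28) - 1928/(-1357) = -1078/(20 + 784 + 364) - 1928*(-1/1357) = -1078/1168 + 1928/1357 = -1078*1/1168 + 1928/1357 = -539/584 + 1928/1357 = 394529/792488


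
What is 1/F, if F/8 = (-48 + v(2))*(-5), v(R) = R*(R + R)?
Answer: 1/1600 ≈ 0.00062500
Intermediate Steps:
v(R) = 2*R² (v(R) = R*(2*R) = 2*R²)
F = 1600 (F = 8*((-48 + 2*2²)*(-5)) = 8*((-48 + 2*4)*(-5)) = 8*((-48 + 8)*(-5)) = 8*(-40*(-5)) = 8*200 = 1600)
1/F = 1/1600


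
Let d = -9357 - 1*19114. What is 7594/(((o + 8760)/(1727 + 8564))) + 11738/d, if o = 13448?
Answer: 1112371907865/316141984 ≈ 3518.6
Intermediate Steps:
d = -28471 (d = -9357 - 19114 = -28471)
7594/(((o + 8760)/(1727 + 8564))) + 11738/d = 7594/(((13448 + 8760)/(1727 + 8564))) + 11738/(-28471) = 7594/((22208/10291)) + 11738*(-1/28471) = 7594/((22208*(1/10291))) - 11738/28471 = 7594/(22208/10291) - 11738/28471 = 7594*(10291/22208) - 11738/28471 = 39074927/11104 - 11738/28471 = 1112371907865/316141984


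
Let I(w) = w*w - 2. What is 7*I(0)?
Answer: -14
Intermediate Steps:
I(w) = -2 + w**2 (I(w) = w**2 - 2 = -2 + w**2)
7*I(0) = 7*(-2 + 0**2) = 7*(-2 + 0) = 7*(-2) = -14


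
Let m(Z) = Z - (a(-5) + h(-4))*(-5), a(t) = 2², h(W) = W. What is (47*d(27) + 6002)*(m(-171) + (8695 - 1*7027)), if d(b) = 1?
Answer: 9055353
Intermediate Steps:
a(t) = 4
m(Z) = Z (m(Z) = Z - (4 - 4)*(-5) = Z - 0*(-5) = Z - 1*0 = Z + 0 = Z)
(47*d(27) + 6002)*(m(-171) + (8695 - 1*7027)) = (47*1 + 6002)*(-171 + (8695 - 1*7027)) = (47 + 6002)*(-171 + (8695 - 7027)) = 6049*(-171 + 1668) = 6049*1497 = 9055353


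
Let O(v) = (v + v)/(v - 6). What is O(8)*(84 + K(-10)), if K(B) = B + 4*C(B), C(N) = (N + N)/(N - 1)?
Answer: 7152/11 ≈ 650.18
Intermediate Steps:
O(v) = 2*v/(-6 + v) (O(v) = (2*v)/(-6 + v) = 2*v/(-6 + v))
C(N) = 2*N/(-1 + N) (C(N) = (2*N)/(-1 + N) = 2*N/(-1 + N))
K(B) = B + 8*B/(-1 + B) (K(B) = B + 4*(2*B/(-1 + B)) = B + 8*B/(-1 + B))
O(8)*(84 + K(-10)) = (2*8/(-6 + 8))*(84 - 10*(7 - 10)/(-1 - 10)) = (2*8/2)*(84 - 10*(-3)/(-11)) = (2*8*(½))*(84 - 10*(-1/11)*(-3)) = 8*(84 - 30/11) = 8*(894/11) = 7152/11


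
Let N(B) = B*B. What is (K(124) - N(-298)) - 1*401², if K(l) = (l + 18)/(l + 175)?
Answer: -74631753/299 ≈ -2.4960e+5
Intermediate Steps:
K(l) = (18 + l)/(175 + l)
N(B) = B²
(K(124) - N(-298)) - 1*401² = ((18 + 124)/(175 + 124) - 1*(-298)²) - 1*401² = (142/299 - 1*88804) - 1*160801 = ((1/299)*142 - 88804) - 160801 = (142/299 - 88804) - 160801 = -26552254/299 - 160801 = -74631753/299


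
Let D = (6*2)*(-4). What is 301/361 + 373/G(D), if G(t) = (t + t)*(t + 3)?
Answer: 1434973/1559520 ≈ 0.92014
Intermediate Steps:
D = -48 (D = 12*(-4) = -48)
G(t) = 2*t*(3 + t) (G(t) = (2*t)*(3 + t) = 2*t*(3 + t))
301/361 + 373/G(D) = 301/361 + 373/((2*(-48)*(3 - 48))) = 301*(1/361) + 373/((2*(-48)*(-45))) = 301/361 + 373/4320 = 1434973/1559520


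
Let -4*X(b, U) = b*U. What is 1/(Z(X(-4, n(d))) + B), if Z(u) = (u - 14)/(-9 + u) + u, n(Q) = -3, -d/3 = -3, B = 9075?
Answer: 12/108881 ≈ 0.00011021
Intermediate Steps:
d = 9 (d = -3*(-3) = 9)
X(b, U) = -U*b/4 (X(b, U) = -b*U/4 = -U*b/4)
Z(u) = u + (-14 + u)/(-9 + u) (Z(u) = (-14 + u)/(-9 + u) + u = u + (-14 + u)/(-9 + u))
1/(Z(X(-4, n(d))) + B) = 1/((-14 + (-1/4*(-3)*(-4))**2 - (-2)*(-3)*(-4))/(-9 - 1/4*(-3)*(-4)) + 9075) = 1/((-14 + (-3)**2 - 8*(-3))/(-9 - 3) + 9075) = 1/((-14 + 9 + 24)/(-12) + 9075) = 1/(-1/12*19 + 9075) = 1/(-19/12 + 9075) = 1/(108881/12) = 12/108881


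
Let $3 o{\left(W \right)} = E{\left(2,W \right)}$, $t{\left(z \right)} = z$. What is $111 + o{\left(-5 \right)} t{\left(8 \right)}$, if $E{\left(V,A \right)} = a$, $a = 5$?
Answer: $\frac{373}{3} \approx 124.33$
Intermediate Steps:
$E{\left(V,A \right)} = 5$
$o{\left(W \right)} = \frac{5}{3}$ ($o{\left(W \right)} = \frac{1}{3} \cdot 5 = \frac{5}{3}$)
$111 + o{\left(-5 \right)} t{\left(8 \right)} = 111 + \frac{5}{3} \cdot 8 = 111 + \frac{40}{3} = \frac{373}{3}$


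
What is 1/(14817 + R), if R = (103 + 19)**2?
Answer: 1/29701 ≈ 3.3669e-5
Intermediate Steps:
R = 14884 (R = 122**2 = 14884)
1/(14817 + R) = 1/(14817 + 14884) = 1/29701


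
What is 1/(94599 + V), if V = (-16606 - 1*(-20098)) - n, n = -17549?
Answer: 1/115640 ≈ 8.6475e-6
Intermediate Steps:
V = 21041 (V = (-16606 - 1*(-20098)) - 1*(-17549) = (-16606 + 20098) + 17549 = 3492 + 17549 = 21041)
1/(94599 + V) = 1/(94599 + 21041) = 1/115640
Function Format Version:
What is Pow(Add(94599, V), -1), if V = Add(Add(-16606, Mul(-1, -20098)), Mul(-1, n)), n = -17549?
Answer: Rational(1, 115640) ≈ 8.6475e-6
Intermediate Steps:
V = 21041 (V = Add(Add(-16606, Mul(-1, -20098)), Mul(-1, -17549)) = Add(Add(-16606, 20098), 17549) = Add(3492, 17549) = 21041)
Pow(Add(94599, V), -1) = Pow(Add(94599, 21041), -1) = Pow(115640, -1) = Rational(1, 115640)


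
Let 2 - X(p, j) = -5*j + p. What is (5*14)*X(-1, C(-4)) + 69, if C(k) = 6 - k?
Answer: 3779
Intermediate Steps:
X(p, j) = 2 - p + 5*j (X(p, j) = 2 - (-5*j + p) = 2 - (p - 5*j) = 2 + (-p + 5*j) = 2 - p + 5*j)
(5*14)*X(-1, C(-4)) + 69 = (5*14)*(2 - 1*(-1) + 5*(6 - 1*(-4))) + 69 = 70*(2 + 1 + 5*(6 + 4)) + 69 = 70*(2 + 1 + 5*10) + 69 = 70*(2 + 1 + 50) + 69 = 70*53 + 69 = 3710 + 69 = 3779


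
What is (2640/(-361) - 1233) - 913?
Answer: -777346/361 ≈ -2153.3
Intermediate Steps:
(2640/(-361) - 1233) - 913 = (2640*(-1/361) - 1233) - 913 = (-2640/361 - 1233) - 913 = -447753/361 - 913 = -777346/361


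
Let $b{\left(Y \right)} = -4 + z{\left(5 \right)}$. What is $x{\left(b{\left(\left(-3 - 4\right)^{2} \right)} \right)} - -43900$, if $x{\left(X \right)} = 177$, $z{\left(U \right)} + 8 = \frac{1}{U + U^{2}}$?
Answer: $44077$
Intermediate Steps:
$z{\left(U \right)} = -8 + \frac{1}{U + U^{2}}$
$b{\left(Y \right)} = - \frac{359}{30}$ ($b{\left(Y \right)} = -4 + \frac{1 - 40 - 8 \cdot 5^{2}}{5 \left(1 + 5\right)} = -4 + \frac{1 - 40 - 200}{5 \cdot 6} = -4 + \frac{1}{5} \cdot \frac{1}{6} \left(1 - 40 - 200\right) = -4 + \frac{1}{5} \cdot \frac{1}{6} \left(-239\right) = -4 - \frac{239}{30} = - \frac{359}{30}$)
$x{\left(b{\left(\left(-3 - 4\right)^{2} \right)} \right)} - -43900 = 177 - -43900 = 177 + 43900 = 44077$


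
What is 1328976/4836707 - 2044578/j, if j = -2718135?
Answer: 4500453634802/4382274193815 ≈ 1.0270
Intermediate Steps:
1328976/4836707 - 2044578/j = 1328976/4836707 - 2044578/(-2718135) = 1328976*(1/4836707) - 2044578*(-1/2718135) = 1328976/4836707 + 681526/906045 = 4500453634802/4382274193815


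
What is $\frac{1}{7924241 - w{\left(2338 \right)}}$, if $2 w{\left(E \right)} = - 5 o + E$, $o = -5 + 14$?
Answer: $\frac{2}{15846189} \approx 1.2621 \cdot 10^{-7}$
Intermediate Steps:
$o = 9$
$w{\left(E \right)} = - \frac{45}{2} + \frac{E}{2}$ ($w{\left(E \right)} = \frac{\left(-5\right) 9 + E}{2} = \frac{-45 + E}{2} = - \frac{45}{2} + \frac{E}{2}$)
$\frac{1}{7924241 - w{\left(2338 \right)}} = \frac{1}{7924241 - \left(- \frac{45}{2} + \frac{1}{2} \cdot 2338\right)} = \frac{1}{7924241 - \left(- \frac{45}{2} + 1169\right)} = \frac{1}{7924241 - \frac{2293}{2}} = \frac{1}{\frac{15846189}{2}} = \frac{2}{15846189}$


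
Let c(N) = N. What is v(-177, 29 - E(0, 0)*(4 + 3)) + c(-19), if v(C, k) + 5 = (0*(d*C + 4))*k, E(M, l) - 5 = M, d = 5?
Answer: -24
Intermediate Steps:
E(M, l) = 5 + M
v(C, k) = -5 (v(C, k) = -5 + (0*(5*C + 4))*k = -5 + (0*(4 + 5*C))*k = -5 + 0*k = -5 + 0 = -5)
v(-177, 29 - E(0, 0)*(4 + 3)) + c(-19) = -5 - 19 = -24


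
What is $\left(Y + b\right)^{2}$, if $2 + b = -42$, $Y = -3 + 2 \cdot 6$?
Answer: $1225$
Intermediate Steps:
$Y = 9$ ($Y = -3 + 12 = 9$)
$b = -44$ ($b = -2 - 42 = -44$)
$\left(Y + b\right)^{2} = \left(9 - 44\right)^{2} = \left(-35\right)^{2} = 1225$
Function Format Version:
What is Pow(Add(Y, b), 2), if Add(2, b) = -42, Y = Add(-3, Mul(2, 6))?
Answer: 1225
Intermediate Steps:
Y = 9 (Y = Add(-3, 12) = 9)
b = -44 (b = Add(-2, -42) = -44)
Pow(Add(Y, b), 2) = Pow(Add(9, -44), 2) = Pow(-35, 2) = 1225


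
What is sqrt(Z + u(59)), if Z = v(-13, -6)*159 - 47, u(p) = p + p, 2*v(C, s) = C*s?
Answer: 56*sqrt(2) ≈ 79.196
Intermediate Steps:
v(C, s) = C*s/2 (v(C, s) = (C*s)/2 = C*s/2)
u(p) = 2*p
Z = 6154 (Z = ((1/2)*(-13)*(-6))*159 - 47 = 39*159 - 47 = 6201 - 47 = 6154)
sqrt(Z + u(59)) = sqrt(6154 + 2*59) = sqrt(6154 + 118) = sqrt(6272) = 56*sqrt(2)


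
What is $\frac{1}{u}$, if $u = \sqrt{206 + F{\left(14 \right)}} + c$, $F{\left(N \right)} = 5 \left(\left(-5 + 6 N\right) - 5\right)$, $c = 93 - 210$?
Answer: $- \frac{1}{93} \approx -0.010753$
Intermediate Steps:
$c = -117$
$F{\left(N \right)} = -50 + 30 N$ ($F{\left(N \right)} = 5 \left(-10 + 6 N\right) = -50 + 30 N$)
$u = -93$ ($u = \sqrt{206 + \left(-50 + 30 \cdot 14\right)} - 117 = \sqrt{206 + \left(-50 + 420\right)} - 117 = \sqrt{206 + 370} - 117 = \sqrt{576} - 117 = 24 - 117 = -93$)
$\frac{1}{u} = \frac{1}{-93} = - \frac{1}{93}$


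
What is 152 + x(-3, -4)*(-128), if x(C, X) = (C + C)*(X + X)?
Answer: -5992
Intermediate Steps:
x(C, X) = 4*C*X (x(C, X) = (2*C)*(2*X) = 4*C*X)
152 + x(-3, -4)*(-128) = 152 + (4*(-3)*(-4))*(-128) = 152 + 48*(-128) = 152 - 6144 = -5992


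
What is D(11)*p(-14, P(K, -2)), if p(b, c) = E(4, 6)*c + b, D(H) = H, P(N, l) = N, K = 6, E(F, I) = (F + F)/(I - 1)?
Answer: -242/5 ≈ -48.400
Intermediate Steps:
E(F, I) = 2*F/(-1 + I) (E(F, I) = (2*F)/(-1 + I) = 2*F/(-1 + I))
p(b, c) = b + 8*c/5 (p(b, c) = (2*4/(-1 + 6))*c + b = (2*4/5)*c + b = (2*4*(1/5))*c + b = 8*c/5 + b = b + 8*c/5)
D(11)*p(-14, P(K, -2)) = 11*(-14 + (8/5)*6) = 11*(-14 + 48/5) = 11*(-22/5) = -242/5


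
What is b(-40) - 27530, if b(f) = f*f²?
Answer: -91530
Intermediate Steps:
b(f) = f³
b(-40) - 27530 = (-40)³ - 27530 = -64000 - 27530 = -91530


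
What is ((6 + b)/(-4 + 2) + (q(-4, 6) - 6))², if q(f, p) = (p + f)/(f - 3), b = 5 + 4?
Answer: 37249/196 ≈ 190.05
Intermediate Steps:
b = 9
q(f, p) = (f + p)/(-3 + f)
((6 + b)/(-4 + 2) + (q(-4, 6) - 6))² = ((6 + 9)/(-4 + 2) + ((-4 + 6)/(-3 - 4) - 6))² = (15/(-2) + (2/(-7) - 6))² = (15*(-½) + (-⅐*2 - 6))² = (-15/2 + (-2/7 - 6))² = (-15/2 - 44/7)² = (-193/14)² = 37249/196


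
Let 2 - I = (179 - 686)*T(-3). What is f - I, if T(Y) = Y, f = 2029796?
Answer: 2031315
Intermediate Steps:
I = -1519 (I = 2 - (179 - 686)*(-3) = 2 - (-507)*(-3) = 2 - 1*1521 = 2 - 1521 = -1519)
f - I = 2029796 - 1*(-1519) = 2029796 + 1519 = 2031315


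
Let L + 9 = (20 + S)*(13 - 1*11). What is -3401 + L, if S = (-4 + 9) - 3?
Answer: -3366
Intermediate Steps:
S = 2 (S = 5 - 3 = 2)
L = 35 (L = -9 + (20 + 2)*(13 - 1*11) = -9 + 22*(13 - 11) = -9 + 22*2 = -9 + 44 = 35)
-3401 + L = -3401 + 35 = -3366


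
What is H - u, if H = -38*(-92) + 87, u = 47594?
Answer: -44011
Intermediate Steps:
H = 3583 (H = 3496 + 87 = 3583)
H - u = 3583 - 1*47594 = 3583 - 47594 = -44011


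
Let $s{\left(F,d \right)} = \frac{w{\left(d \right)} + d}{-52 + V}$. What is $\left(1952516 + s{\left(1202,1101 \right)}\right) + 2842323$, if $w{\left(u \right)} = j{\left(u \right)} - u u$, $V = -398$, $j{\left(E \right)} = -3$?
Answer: $\frac{239876517}{50} \approx 4.7975 \cdot 10^{6}$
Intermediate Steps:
$w{\left(u \right)} = -3 - u^{2}$ ($w{\left(u \right)} = -3 - u u = -3 - u^{2}$)
$s{\left(F,d \right)} = \frac{1}{150} - \frac{d}{450} + \frac{d^{2}}{450}$ ($s{\left(F,d \right)} = \frac{\left(-3 - d^{2}\right) + d}{-52 - 398} = \frac{-3 + d - d^{2}}{-450} = \left(-3 + d - d^{2}\right) \left(- \frac{1}{450}\right) = \frac{1}{150} - \frac{d}{450} + \frac{d^{2}}{450}$)
$\left(1952516 + s{\left(1202,1101 \right)}\right) + 2842323 = \left(1952516 + \left(\frac{1}{150} - \frac{367}{150} + \frac{1101^{2}}{450}\right)\right) + 2842323 = \left(1952516 + \left(\frac{1}{150} - \frac{367}{150} + \frac{1}{450} \cdot 1212201\right)\right) + 2842323 = \left(1952516 + \left(\frac{1}{150} - \frac{367}{150} + \frac{134689}{50}\right)\right) + 2842323 = \left(1952516 + \frac{134567}{50}\right) + 2842323 = \frac{97760367}{50} + 2842323 = \frac{239876517}{50}$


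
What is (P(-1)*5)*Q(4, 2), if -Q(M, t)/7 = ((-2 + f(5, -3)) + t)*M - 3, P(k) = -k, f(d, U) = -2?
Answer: 385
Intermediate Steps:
Q(M, t) = 21 - 7*M*(-4 + t) (Q(M, t) = -7*(((-2 - 2) + t)*M - 3) = -7*((-4 + t)*M - 3) = -7*(M*(-4 + t) - 3) = -7*(-3 + M*(-4 + t)) = 21 - 7*M*(-4 + t))
(P(-1)*5)*Q(4, 2) = (-1*(-1)*5)*(21 + 28*4 - 7*4*2) = (1*5)*(21 + 112 - 56) = 5*77 = 385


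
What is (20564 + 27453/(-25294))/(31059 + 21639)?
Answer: 520118363/1332943212 ≈ 0.39020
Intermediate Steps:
(20564 + 27453/(-25294))/(31059 + 21639) = (20564 + 27453*(-1/25294))/52698 = (20564 - 27453/25294)*(1/52698) = (520118363/25294)*(1/52698) = 520118363/1332943212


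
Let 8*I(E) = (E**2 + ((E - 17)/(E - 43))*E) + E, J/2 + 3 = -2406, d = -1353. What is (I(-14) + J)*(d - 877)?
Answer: 609645205/57 ≈ 1.0696e+7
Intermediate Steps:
J = -4818 (J = -6 + 2*(-2406) = -6 - 4812 = -4818)
I(E) = E/8 + E**2/8 + E*(-17 + E)/(8*(-43 + E)) (I(E) = ((E**2 + ((E - 17)/(E - 43))*E) + E)/8 = ((E**2 + ((-17 + E)/(-43 + E))*E) + E)/8 = ((E**2 + E*(-17 + E)/(-43 + E)) + E)/8 = (E + E**2 + E*(-17 + E)/(-43 + E))/8 = E/8 + E**2/8 + E*(-17 + E)/(8*(-43 + E)))
(I(-14) + J)*(d - 877) = ((1/8)*(-14)*(-60 + (-14)**2 - 41*(-14))/(-43 - 14) - 4818)*(-1353 - 877) = ((1/8)*(-14)*(-60 + 196 + 574)/(-57) - 4818)*(-2230) = ((1/8)*(-14)*(-1/57)*710 - 4818)*(-2230) = (2485/114 - 4818)*(-2230) = -546767/114*(-2230) = 609645205/57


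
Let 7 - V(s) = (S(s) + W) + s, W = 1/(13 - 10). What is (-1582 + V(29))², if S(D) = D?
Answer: 24010000/9 ≈ 2.6678e+6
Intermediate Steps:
W = ⅓ (W = 1/3 = ⅓ ≈ 0.33333)
V(s) = 20/3 - 2*s (V(s) = 7 - ((s + ⅓) + s) = 7 - ((⅓ + s) + s) = 7 - (⅓ + 2*s) = 7 + (-⅓ - 2*s) = 20/3 - 2*s)
(-1582 + V(29))² = (-1582 + (20/3 - 2*29))² = (-1582 + (20/3 - 58))² = (-1582 - 154/3)² = (-4900/3)² = 24010000/9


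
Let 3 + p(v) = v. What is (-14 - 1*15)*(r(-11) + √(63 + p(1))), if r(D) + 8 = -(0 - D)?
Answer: 551 - 29*√61 ≈ 324.50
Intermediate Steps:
p(v) = -3 + v
r(D) = -8 + D (r(D) = -8 - (0 - D) = -8 - (-1)*D = -8 + D)
(-14 - 1*15)*(r(-11) + √(63 + p(1))) = (-14 - 1*15)*((-8 - 11) + √(63 + (-3 + 1))) = (-14 - 15)*(-19 + √(63 - 2)) = -29*(-19 + √61) = 551 - 29*√61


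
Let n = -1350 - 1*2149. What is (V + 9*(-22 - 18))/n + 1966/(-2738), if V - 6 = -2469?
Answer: 425170/4790131 ≈ 0.088760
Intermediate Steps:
V = -2463 (V = 6 - 2469 = -2463)
n = -3499 (n = -1350 - 2149 = -3499)
(V + 9*(-22 - 18))/n + 1966/(-2738) = (-2463 + 9*(-22 - 18))/(-3499) + 1966/(-2738) = (-2463 + 9*(-40))*(-1/3499) + 1966*(-1/2738) = (-2463 - 360)*(-1/3499) - 983/1369 = -2823*(-1/3499) - 983/1369 = 2823/3499 - 983/1369 = 425170/4790131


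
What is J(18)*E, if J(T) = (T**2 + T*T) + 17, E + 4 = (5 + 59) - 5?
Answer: 36575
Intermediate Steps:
E = 55 (E = -4 + ((5 + 59) - 5) = -4 + (64 - 5) = -4 + 59 = 55)
J(T) = 17 + 2*T**2 (J(T) = (T**2 + T**2) + 17 = 2*T**2 + 17 = 17 + 2*T**2)
J(18)*E = (17 + 2*18**2)*55 = (17 + 2*324)*55 = (17 + 648)*55 = 665*55 = 36575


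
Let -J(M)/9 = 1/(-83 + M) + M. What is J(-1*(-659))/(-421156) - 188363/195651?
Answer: -5002867103357/5273573923584 ≈ -0.94867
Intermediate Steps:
J(M) = -9*M - 9/(-83 + M) (J(M) = -9*(1/(-83 + M) + M) = -9*(M + 1/(-83 + M)) = -9*M - 9/(-83 + M))
J(-1*(-659))/(-421156) - 188363/195651 = (9*(-1 - (-1*(-659))² + 83*(-1*(-659)))/(-83 - 1*(-659)))/(-421156) - 188363/195651 = (9*(-1 - 1*659² + 83*659)/(-83 + 659))*(-1/421156) - 188363*1/195651 = (9*(-1 - 1*434281 + 54697)/576)*(-1/421156) - 188363/195651 = (9*(1/576)*(-1 - 434281 + 54697))*(-1/421156) - 188363/195651 = (9*(1/576)*(-379585))*(-1/421156) - 188363/195651 = -379585/64*(-1/421156) - 188363/195651 = 379585/26953984 - 188363/195651 = -5002867103357/5273573923584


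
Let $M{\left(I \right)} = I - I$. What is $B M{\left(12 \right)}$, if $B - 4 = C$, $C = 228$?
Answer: $0$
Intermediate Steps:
$M{\left(I \right)} = 0$
$B = 232$ ($B = 4 + 228 = 232$)
$B M{\left(12 \right)} = 232 \cdot 0 = 0$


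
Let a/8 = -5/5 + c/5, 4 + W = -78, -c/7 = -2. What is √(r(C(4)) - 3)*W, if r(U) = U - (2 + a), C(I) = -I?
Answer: -246*I*√65/5 ≈ -396.66*I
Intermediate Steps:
c = 14 (c = -7*(-2) = 14)
W = -82 (W = -4 - 78 = -82)
a = 72/5 (a = 8*(-5/5 + 14/5) = 8*(-5*⅕ + 14*(⅕)) = 8*(-1 + 14/5) = 8*(9/5) = 72/5 ≈ 14.400)
r(U) = -82/5 + U (r(U) = U - (2 + 72/5) = U - 1*82/5 = U - 82/5 = -82/5 + U)
√(r(C(4)) - 3)*W = √((-82/5 - 1*4) - 3)*(-82) = √((-82/5 - 4) - 3)*(-82) = √(-102/5 - 3)*(-82) = √(-117/5)*(-82) = (3*I*√65/5)*(-82) = -246*I*√65/5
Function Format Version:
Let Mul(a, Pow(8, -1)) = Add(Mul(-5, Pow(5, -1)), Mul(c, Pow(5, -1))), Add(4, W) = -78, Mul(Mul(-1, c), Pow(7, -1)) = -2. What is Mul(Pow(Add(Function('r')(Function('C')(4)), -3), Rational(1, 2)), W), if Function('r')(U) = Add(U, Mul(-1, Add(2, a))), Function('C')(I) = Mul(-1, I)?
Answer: Mul(Rational(-246, 5), I, Pow(65, Rational(1, 2))) ≈ Mul(-396.66, I)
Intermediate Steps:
c = 14 (c = Mul(-7, -2) = 14)
W = -82 (W = Add(-4, -78) = -82)
a = Rational(72, 5) (a = Mul(8, Add(Mul(-5, Pow(5, -1)), Mul(14, Pow(5, -1)))) = Mul(8, Add(Mul(-5, Rational(1, 5)), Mul(14, Rational(1, 5)))) = Mul(8, Add(-1, Rational(14, 5))) = Mul(8, Rational(9, 5)) = Rational(72, 5) ≈ 14.400)
Function('r')(U) = Add(Rational(-82, 5), U) (Function('r')(U) = Add(U, Mul(-1, Add(2, Rational(72, 5)))) = Add(U, Mul(-1, Rational(82, 5))) = Add(U, Rational(-82, 5)) = Add(Rational(-82, 5), U))
Mul(Pow(Add(Function('r')(Function('C')(4)), -3), Rational(1, 2)), W) = Mul(Pow(Add(Add(Rational(-82, 5), Mul(-1, 4)), -3), Rational(1, 2)), -82) = Mul(Pow(Add(Add(Rational(-82, 5), -4), -3), Rational(1, 2)), -82) = Mul(Pow(Add(Rational(-102, 5), -3), Rational(1, 2)), -82) = Mul(Pow(Rational(-117, 5), Rational(1, 2)), -82) = Mul(Mul(Rational(3, 5), I, Pow(65, Rational(1, 2))), -82) = Mul(Rational(-246, 5), I, Pow(65, Rational(1, 2)))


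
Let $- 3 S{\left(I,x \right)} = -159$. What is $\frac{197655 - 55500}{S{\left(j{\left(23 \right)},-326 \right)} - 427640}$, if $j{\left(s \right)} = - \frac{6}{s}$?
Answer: $- \frac{47385}{142529} \approx -0.33246$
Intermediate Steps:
$S{\left(I,x \right)} = 53$ ($S{\left(I,x \right)} = \left(- \frac{1}{3}\right) \left(-159\right) = 53$)
$\frac{197655 - 55500}{S{\left(j{\left(23 \right)},-326 \right)} - 427640} = \frac{197655 - 55500}{53 - 427640} = \frac{142155}{-427587} = 142155 \left(- \frac{1}{427587}\right) = - \frac{47385}{142529}$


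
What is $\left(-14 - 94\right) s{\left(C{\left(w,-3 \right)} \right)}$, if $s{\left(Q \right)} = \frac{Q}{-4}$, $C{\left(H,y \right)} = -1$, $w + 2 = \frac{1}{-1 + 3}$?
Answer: $-27$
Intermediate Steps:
$w = - \frac{3}{2}$ ($w = -2 + \frac{1}{-1 + 3} = -2 + \frac{1}{2} = - \frac{3}{2} \approx -1.5$)
$s{\left(Q \right)} = - \frac{Q}{4}$ ($s{\left(Q \right)} = Q \left(- \frac{1}{4}\right) = - \frac{Q}{4}$)
$\left(-14 - 94\right) s{\left(C{\left(w,-3 \right)} \right)} = \left(-14 - 94\right) \left(\left(- \frac{1}{4}\right) \left(-1\right)\right) = \left(-108\right) \frac{1}{4} = -27$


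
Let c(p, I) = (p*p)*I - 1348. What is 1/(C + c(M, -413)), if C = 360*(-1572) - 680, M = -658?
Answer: -1/179382080 ≈ -5.5747e-9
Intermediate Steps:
c(p, I) = -1348 + I*p**2 (c(p, I) = p**2*I - 1348 = I*p**2 - 1348 = -1348 + I*p**2)
C = -566600 (C = -565920 - 680 = -566600)
1/(C + c(M, -413)) = 1/(-566600 + (-1348 - 413*(-658)**2)) = 1/(-566600 + (-1348 - 413*432964)) = 1/(-566600 + (-1348 - 178814132)) = 1/(-566600 - 178815480) = 1/(-179382080) = -1/179382080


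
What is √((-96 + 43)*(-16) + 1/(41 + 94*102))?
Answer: √78624569197/9629 ≈ 29.120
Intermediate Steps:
√((-96 + 43)*(-16) + 1/(41 + 94*102)) = √(-53*(-16) + 1/(41 + 9588)) = √(848 + 1/9629) = √(8165393/9629) = √78624569197/9629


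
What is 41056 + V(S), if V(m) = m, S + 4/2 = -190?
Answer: 40864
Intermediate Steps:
S = -192 (S = -2 - 190 = -192)
41056 + V(S) = 41056 - 192 = 40864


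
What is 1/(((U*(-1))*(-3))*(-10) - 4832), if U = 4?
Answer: -1/4952 ≈ -0.00020194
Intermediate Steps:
1/(((U*(-1))*(-3))*(-10) - 4832) = 1/(((4*(-1))*(-3))*(-10) - 4832) = 1/(-4*(-3)*(-10) - 4832) = 1/(12*(-10) - 4832) = 1/(-120 - 4832) = 1/(-4952) = -1/4952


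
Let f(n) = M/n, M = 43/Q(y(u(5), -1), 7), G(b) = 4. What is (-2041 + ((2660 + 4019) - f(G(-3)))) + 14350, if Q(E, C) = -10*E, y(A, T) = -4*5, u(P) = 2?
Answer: 15190357/800 ≈ 18988.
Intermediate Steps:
y(A, T) = -20
M = 43/200 (M = 43/((-10*(-20))) = 43/200 ≈ 0.21500)
f(n) = 43/(200*n)
(-2041 + ((2660 + 4019) - f(G(-3)))) + 14350 = (-2041 + ((2660 + 4019) - 43/(200*4))) + 14350 = (-2041 + (6679 - 43/(200*4))) + 14350 = (-2041 + (6679 - 1*43/800)) + 14350 = (-2041 + (6679 - 43/800)) + 14350 = (-2041 + 5343157/800) + 14350 = 3710357/800 + 14350 = 15190357/800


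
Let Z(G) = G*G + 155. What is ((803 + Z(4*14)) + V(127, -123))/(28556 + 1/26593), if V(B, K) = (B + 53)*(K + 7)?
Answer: -446390098/759389709 ≈ -0.58783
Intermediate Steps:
V(B, K) = (7 + K)*(53 + B) (V(B, K) = (53 + B)*(7 + K) = (7 + K)*(53 + B))
Z(G) = 155 + G**2 (Z(G) = G**2 + 155 = 155 + G**2)
((803 + Z(4*14)) + V(127, -123))/(28556 + 1/26593) = ((803 + (155 + (4*14)**2)) + (371 + 7*127 + 53*(-123) + 127*(-123)))/(28556 + 1/26593) = ((803 + (155 + 56**2)) + (371 + 889 - 6519 - 15621))/(28556 + 1/26593) = ((803 + (155 + 3136)) - 20880)/(759389709/26593) = ((803 + 3291) - 20880)*(26593/759389709) = (4094 - 20880)*(26593/759389709) = -16786*26593/759389709 = -446390098/759389709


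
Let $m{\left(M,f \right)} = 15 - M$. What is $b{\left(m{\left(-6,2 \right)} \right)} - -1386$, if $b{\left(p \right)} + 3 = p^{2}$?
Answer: $1824$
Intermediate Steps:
$b{\left(p \right)} = -3 + p^{2}$
$b{\left(m{\left(-6,2 \right)} \right)} - -1386 = \left(-3 + \left(15 - -6\right)^{2}\right) - -1386 = \left(-3 + \left(15 + 6\right)^{2}\right) + 1386 = \left(-3 + 21^{2}\right) + 1386 = \left(-3 + 441\right) + 1386 = 438 + 1386 = 1824$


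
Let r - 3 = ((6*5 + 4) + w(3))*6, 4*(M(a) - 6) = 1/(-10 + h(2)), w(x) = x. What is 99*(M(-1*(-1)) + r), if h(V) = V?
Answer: 731709/32 ≈ 22866.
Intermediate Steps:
M(a) = 191/32 (M(a) = 6 + 1/(4*(-10 + 2)) = 6 + (1/4)/(-8) = 6 + (1/4)*(-1/8) = 6 - 1/32 = 191/32)
r = 225 (r = 3 + ((6*5 + 4) + 3)*6 = 3 + ((30 + 4) + 3)*6 = 3 + (34 + 3)*6 = 3 + 37*6 = 3 + 222 = 225)
99*(M(-1*(-1)) + r) = 99*(191/32 + 225) = 99*(7391/32) = 731709/32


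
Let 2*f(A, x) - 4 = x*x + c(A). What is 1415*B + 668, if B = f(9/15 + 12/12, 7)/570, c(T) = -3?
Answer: 83227/114 ≈ 730.06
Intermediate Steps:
f(A, x) = ½ + x²/2 (f(A, x) = 2 + (x*x - 3)/2 = 2 + (x² - 3)/2 = 2 + (-3 + x²)/2 = 2 + (-3/2 + x²/2) = ½ + x²/2)
B = 5/114 (B = (½ + (½)*7²)/570 = (½ + (½)*49)*(1/570) = (½ + 49/2)*(1/570) = 25*(1/570) = 5/114 ≈ 0.043860)
1415*B + 668 = 1415*(5/114) + 668 = 7075/114 + 668 = 83227/114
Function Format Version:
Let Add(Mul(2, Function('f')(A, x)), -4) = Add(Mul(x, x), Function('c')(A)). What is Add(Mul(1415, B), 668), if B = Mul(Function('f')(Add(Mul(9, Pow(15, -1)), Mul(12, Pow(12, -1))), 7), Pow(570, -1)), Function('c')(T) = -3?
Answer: Rational(83227, 114) ≈ 730.06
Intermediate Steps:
Function('f')(A, x) = Add(Rational(1, 2), Mul(Rational(1, 2), Pow(x, 2))) (Function('f')(A, x) = Add(2, Mul(Rational(1, 2), Add(Mul(x, x), -3))) = Add(2, Mul(Rational(1, 2), Add(Pow(x, 2), -3))) = Add(2, Mul(Rational(1, 2), Add(-3, Pow(x, 2)))) = Add(2, Add(Rational(-3, 2), Mul(Rational(1, 2), Pow(x, 2)))) = Add(Rational(1, 2), Mul(Rational(1, 2), Pow(x, 2))))
B = Rational(5, 114) (B = Mul(Add(Rational(1, 2), Mul(Rational(1, 2), Pow(7, 2))), Pow(570, -1)) = Mul(Add(Rational(1, 2), Mul(Rational(1, 2), 49)), Rational(1, 570)) = Mul(Add(Rational(1, 2), Rational(49, 2)), Rational(1, 570)) = Mul(25, Rational(1, 570)) = Rational(5, 114) ≈ 0.043860)
Add(Mul(1415, B), 668) = Add(Mul(1415, Rational(5, 114)), 668) = Add(Rational(7075, 114), 668) = Rational(83227, 114)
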